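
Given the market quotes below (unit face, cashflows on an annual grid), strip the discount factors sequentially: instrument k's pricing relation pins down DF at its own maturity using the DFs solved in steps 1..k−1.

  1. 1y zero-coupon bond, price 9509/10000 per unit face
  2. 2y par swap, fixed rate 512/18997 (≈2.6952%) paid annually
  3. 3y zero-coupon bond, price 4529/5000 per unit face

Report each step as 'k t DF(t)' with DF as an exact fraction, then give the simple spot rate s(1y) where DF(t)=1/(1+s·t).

1 1 9509/10000
2 2 593/625
3 3 4529/5000
s(1y) = (1/(9509/10000) − 1)/(1) = 491/9509 ≈ 5.1635%

step 1 [1y] zero: DF = P = 9509/10000 ≈ 0.950900
step 2 [2y] swap r/1=512/18997: DF=(1 − 512/18997·(0.950900))/(1+512/18997) = 593/625 ≈ 0.948800
step 3 [3y] zero: DF = P = 4529/5000 ≈ 0.905800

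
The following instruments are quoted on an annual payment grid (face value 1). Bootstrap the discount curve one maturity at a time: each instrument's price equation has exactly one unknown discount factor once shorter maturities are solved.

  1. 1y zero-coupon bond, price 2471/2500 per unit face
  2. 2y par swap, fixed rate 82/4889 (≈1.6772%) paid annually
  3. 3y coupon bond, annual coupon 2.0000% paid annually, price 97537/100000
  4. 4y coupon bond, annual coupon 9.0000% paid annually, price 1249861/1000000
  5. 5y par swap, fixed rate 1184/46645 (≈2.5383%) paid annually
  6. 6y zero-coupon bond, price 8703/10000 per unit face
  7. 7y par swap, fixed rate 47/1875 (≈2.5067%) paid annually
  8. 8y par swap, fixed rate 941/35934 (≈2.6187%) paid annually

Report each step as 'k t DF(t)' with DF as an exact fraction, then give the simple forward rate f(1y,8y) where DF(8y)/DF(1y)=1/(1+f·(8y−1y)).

1 1 2471/2500
2 2 1209/1250
3 3 9179/10000
4 4 4547/5000
5 5 551/625
6 6 8703/10000
7 7 4201/5000
8 8 4059/5000
f(1y,8y) = ((2471/2500)/(4059/5000) − 1)/(7) = 883/28413 ≈ 3.1077%

step 1 [1y] zero: DF = P = 2471/2500 ≈ 0.988400
step 2 [2y] swap r/1=82/4889: DF=(1 − 82/4889·(0.988400))/(1+82/4889) = 1209/1250 ≈ 0.967200
step 3 [3y] bond c/1=1/50: DF=(97537/100000 − 1/50·(0.988400+0.967200))/(1+1/50) = 9179/10000 ≈ 0.917900
step 4 [4y] bond c/1=9/100: DF=(1249861/1000000 − 9/100·(0.988400+0.967200+0.917900))/(1+9/100) = 4547/5000 ≈ 0.909400
step 5 [5y] swap r/1=1184/46645: DF=(1 − 1184/46645·(0.988400+0.967200+0.917900+0.909400))/(1+1184/46645) = 551/625 ≈ 0.881600
step 6 [6y] zero: DF = P = 8703/10000 ≈ 0.870300
step 7 [7y] swap r/1=47/1875: DF=(1 − 47/1875·(0.988400+0.967200+0.917900+0.909400+0.881600+0.870300))/(1+47/1875) = 4201/5000 ≈ 0.840200
step 8 [8y] swap r/1=941/35934: DF=(1 − 941/35934·(0.988400+0.967200+0.917900+0.909400+0.881600+0.870300+0.840200))/(1+941/35934) = 4059/5000 ≈ 0.811800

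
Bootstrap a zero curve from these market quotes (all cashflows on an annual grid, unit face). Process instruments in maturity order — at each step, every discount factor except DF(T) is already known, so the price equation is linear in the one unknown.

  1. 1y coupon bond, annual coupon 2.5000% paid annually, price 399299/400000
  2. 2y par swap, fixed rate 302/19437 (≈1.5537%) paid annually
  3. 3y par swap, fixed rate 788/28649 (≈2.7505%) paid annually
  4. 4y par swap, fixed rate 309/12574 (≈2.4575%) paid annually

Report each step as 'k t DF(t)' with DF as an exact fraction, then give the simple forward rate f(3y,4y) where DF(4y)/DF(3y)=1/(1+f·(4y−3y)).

1 1 9739/10000
2 2 4849/5000
3 3 2303/2500
4 4 9073/10000
f(3y,4y) = ((2303/2500)/(9073/10000) − 1)/(1) = 139/9073 ≈ 1.5320%

step 1 [1y] bond c/1=1/40: DF=(399299/400000 − 1/40·(0))/(1+1/40) = 9739/10000 ≈ 0.973900
step 2 [2y] swap r/1=302/19437: DF=(1 − 302/19437·(0.973900))/(1+302/19437) = 4849/5000 ≈ 0.969800
step 3 [3y] swap r/1=788/28649: DF=(1 − 788/28649·(0.973900+0.969800))/(1+788/28649) = 2303/2500 ≈ 0.921200
step 4 [4y] swap r/1=309/12574: DF=(1 − 309/12574·(0.973900+0.969800+0.921200))/(1+309/12574) = 9073/10000 ≈ 0.907300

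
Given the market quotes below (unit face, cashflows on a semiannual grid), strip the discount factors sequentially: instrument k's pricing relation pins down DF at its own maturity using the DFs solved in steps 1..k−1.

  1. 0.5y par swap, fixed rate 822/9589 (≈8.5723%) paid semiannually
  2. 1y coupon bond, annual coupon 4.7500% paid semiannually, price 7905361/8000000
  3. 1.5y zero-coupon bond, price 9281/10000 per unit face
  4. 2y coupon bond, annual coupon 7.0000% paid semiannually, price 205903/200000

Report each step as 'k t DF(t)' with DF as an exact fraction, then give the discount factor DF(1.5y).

step 1 [0.5y] swap r/2=411/9589: DF=(1 − 411/9589·(0))/(1+411/9589) = 9589/10000 ≈ 0.958900
step 2 [1y] bond c/2=19/800: DF=(7905361/8000000 − 19/800·(0.958900))/(1+19/800) = 943/1000 ≈ 0.943000
step 3 [1.5y] zero: DF = P = 9281/10000 ≈ 0.928100
step 4 [2y] bond c/2=7/200: DF=(205903/200000 − 7/200·(0.958900+0.943000+0.928100))/(1+7/200) = 899/1000 ≈ 0.899000

1 1/2 9589/10000
2 1 943/1000
3 3/2 9281/10000
4 2 899/1000
DF(1.5y) = 9281/10000 ≈ 0.928100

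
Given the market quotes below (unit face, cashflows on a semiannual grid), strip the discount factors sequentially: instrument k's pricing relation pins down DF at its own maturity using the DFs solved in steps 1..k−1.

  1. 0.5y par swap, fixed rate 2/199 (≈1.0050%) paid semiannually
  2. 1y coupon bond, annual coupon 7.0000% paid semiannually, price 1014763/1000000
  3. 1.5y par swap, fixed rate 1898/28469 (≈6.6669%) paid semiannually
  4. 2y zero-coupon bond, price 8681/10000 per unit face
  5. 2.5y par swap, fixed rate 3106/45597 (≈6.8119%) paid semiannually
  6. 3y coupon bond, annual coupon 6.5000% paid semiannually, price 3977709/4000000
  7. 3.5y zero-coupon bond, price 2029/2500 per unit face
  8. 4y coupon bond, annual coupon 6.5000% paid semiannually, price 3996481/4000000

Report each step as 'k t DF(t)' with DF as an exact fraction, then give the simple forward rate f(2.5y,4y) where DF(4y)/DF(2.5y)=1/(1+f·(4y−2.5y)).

step 1 [0.5y] swap r/2=1/199: DF=(1 − 1/199·(0))/(1+1/199) = 199/200 ≈ 0.995000
step 2 [1y] bond c/2=7/200: DF=(1014763/1000000 − 7/200·(0.995000))/(1+7/200) = 2367/2500 ≈ 0.946800
step 3 [1.5y] swap r/2=949/28469: DF=(1 − 949/28469·(0.995000+0.946800))/(1+949/28469) = 9051/10000 ≈ 0.905100
step 4 [2y] zero: DF = P = 8681/10000 ≈ 0.868100
step 5 [2.5y] swap r/2=1553/45597: DF=(1 − 1553/45597·(0.995000+0.946800+0.905100+0.868100))/(1+1553/45597) = 8447/10000 ≈ 0.844700
step 6 [3y] bond c/2=13/400: DF=(3977709/4000000 − 13/400·(0.995000+0.946800+0.905100+0.868100+0.844700))/(1+13/400) = 2049/2500 ≈ 0.819600
step 7 [3.5y] zero: DF = P = 2029/2500 ≈ 0.811600
step 8 [4y] bond c/2=13/400: DF=(3996481/4000000 − 13/400·(0.995000+0.946800+0.905100+0.868100+0.844700+0.819600+0.811600))/(1+13/400) = 483/625 ≈ 0.772800

1 1/2 199/200
2 1 2367/2500
3 3/2 9051/10000
4 2 8681/10000
5 5/2 8447/10000
6 3 2049/2500
7 7/2 2029/2500
8 4 483/625
f(2.5y,4y) = ((8447/10000)/(483/625) − 1)/(3/2) = 719/11592 ≈ 6.2026%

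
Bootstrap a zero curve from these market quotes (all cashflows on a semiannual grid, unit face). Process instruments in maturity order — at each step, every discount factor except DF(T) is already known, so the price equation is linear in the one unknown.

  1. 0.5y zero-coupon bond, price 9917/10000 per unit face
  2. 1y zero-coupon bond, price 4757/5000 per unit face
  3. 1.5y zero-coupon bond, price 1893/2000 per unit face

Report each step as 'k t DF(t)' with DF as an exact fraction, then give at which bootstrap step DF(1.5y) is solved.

step 1 [0.5y] zero: DF = P = 9917/10000 ≈ 0.991700
step 2 [1y] zero: DF = P = 4757/5000 ≈ 0.951400
step 3 [1.5y] zero: DF = P = 1893/2000 ≈ 0.946500

1 1/2 9917/10000
2 1 4757/5000
3 3/2 1893/2000
DF(1.5y) is solved at step 3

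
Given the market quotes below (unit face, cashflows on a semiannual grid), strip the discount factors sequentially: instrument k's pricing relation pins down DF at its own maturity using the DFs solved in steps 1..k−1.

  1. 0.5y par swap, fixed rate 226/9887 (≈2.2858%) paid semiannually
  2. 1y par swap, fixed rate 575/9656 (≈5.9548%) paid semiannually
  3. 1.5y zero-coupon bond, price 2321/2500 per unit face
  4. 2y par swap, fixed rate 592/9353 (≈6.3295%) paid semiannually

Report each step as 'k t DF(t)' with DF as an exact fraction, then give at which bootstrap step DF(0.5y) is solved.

step 1 [0.5y] swap r/2=113/9887: DF=(1 − 113/9887·(0))/(1+113/9887) = 9887/10000 ≈ 0.988700
step 2 [1y] swap r/2=575/19312: DF=(1 − 575/19312·(0.988700))/(1+575/19312) = 377/400 ≈ 0.942500
step 3 [1.5y] zero: DF = P = 2321/2500 ≈ 0.928400
step 4 [2y] swap r/2=296/9353: DF=(1 − 296/9353·(0.988700+0.942500+0.928400))/(1+296/9353) = 551/625 ≈ 0.881600

1 1/2 9887/10000
2 1 377/400
3 3/2 2321/2500
4 2 551/625
DF(0.5y) is solved at step 1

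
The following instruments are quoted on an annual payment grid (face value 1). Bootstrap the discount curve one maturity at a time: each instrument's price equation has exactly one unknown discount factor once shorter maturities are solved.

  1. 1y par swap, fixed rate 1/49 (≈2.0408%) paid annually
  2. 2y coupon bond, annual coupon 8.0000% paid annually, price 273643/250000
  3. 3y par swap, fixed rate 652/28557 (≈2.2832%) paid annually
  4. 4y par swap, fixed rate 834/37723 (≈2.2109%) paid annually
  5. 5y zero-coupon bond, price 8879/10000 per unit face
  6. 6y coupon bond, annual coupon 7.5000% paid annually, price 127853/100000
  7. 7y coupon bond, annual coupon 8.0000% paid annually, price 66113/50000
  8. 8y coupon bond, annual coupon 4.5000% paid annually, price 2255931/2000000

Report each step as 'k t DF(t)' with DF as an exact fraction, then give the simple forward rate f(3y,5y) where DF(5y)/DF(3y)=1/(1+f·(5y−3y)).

1 1 49/50
2 2 9409/10000
3 3 2337/2500
4 4 4583/5000
5 5 8879/10000
6 6 4321/5000
7 7 8151/10000
8 8 504/625
f(3y,5y) = ((2337/2500)/(8879/10000) − 1)/(2) = 469/17758 ≈ 2.6411%

step 1 [1y] swap r/1=1/49: DF=(1 − 1/49·(0))/(1+1/49) = 49/50 ≈ 0.980000
step 2 [2y] bond c/1=2/25: DF=(273643/250000 − 2/25·(0.980000))/(1+2/25) = 9409/10000 ≈ 0.940900
step 3 [3y] swap r/1=652/28557: DF=(1 − 652/28557·(0.980000+0.940900))/(1+652/28557) = 2337/2500 ≈ 0.934800
step 4 [4y] swap r/1=834/37723: DF=(1 − 834/37723·(0.980000+0.940900+0.934800))/(1+834/37723) = 4583/5000 ≈ 0.916600
step 5 [5y] zero: DF = P = 8879/10000 ≈ 0.887900
step 6 [6y] bond c/1=3/40: DF=(127853/100000 − 3/40·(0.980000+0.940900+0.934800+0.916600+0.887900))/(1+3/40) = 4321/5000 ≈ 0.864200
step 7 [7y] bond c/1=2/25: DF=(66113/50000 − 2/25·(0.980000+0.940900+0.934800+0.916600+0.887900+0.864200))/(1+2/25) = 8151/10000 ≈ 0.815100
step 8 [8y] bond c/1=9/200: DF=(2255931/2000000 − 9/200·(0.980000+0.940900+0.934800+0.916600+0.887900+0.864200+0.815100))/(1+9/200) = 504/625 ≈ 0.806400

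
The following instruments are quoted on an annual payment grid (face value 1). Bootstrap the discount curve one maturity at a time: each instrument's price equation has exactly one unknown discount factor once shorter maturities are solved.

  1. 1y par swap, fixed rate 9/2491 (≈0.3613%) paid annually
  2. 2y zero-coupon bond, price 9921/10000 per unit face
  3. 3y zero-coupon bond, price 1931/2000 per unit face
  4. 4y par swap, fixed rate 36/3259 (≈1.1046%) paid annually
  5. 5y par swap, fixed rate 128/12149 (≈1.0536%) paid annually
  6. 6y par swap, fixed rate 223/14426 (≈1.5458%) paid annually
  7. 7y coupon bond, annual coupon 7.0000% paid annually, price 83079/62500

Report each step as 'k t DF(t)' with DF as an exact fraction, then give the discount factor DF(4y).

1 1 2491/2500
2 2 9921/10000
3 3 1931/2000
4 4 598/625
5 5 593/625
6 6 2277/2500
7 7 1081/1250
DF(4y) = 598/625 ≈ 0.956800

step 1 [1y] swap r/1=9/2491: DF=(1 − 9/2491·(0))/(1+9/2491) = 2491/2500 ≈ 0.996400
step 2 [2y] zero: DF = P = 9921/10000 ≈ 0.992100
step 3 [3y] zero: DF = P = 1931/2000 ≈ 0.965500
step 4 [4y] swap r/1=36/3259: DF=(1 − 36/3259·(0.996400+0.992100+0.965500))/(1+36/3259) = 598/625 ≈ 0.956800
step 5 [5y] swap r/1=128/12149: DF=(1 − 128/12149·(0.996400+0.992100+0.965500+0.956800))/(1+128/12149) = 593/625 ≈ 0.948800
step 6 [6y] swap r/1=223/14426: DF=(1 − 223/14426·(0.996400+0.992100+0.965500+0.956800+0.948800))/(1+223/14426) = 2277/2500 ≈ 0.910800
step 7 [7y] bond c/1=7/100: DF=(83079/62500 − 7/100·(0.996400+0.992100+0.965500+0.956800+0.948800+0.910800))/(1+7/100) = 1081/1250 ≈ 0.864800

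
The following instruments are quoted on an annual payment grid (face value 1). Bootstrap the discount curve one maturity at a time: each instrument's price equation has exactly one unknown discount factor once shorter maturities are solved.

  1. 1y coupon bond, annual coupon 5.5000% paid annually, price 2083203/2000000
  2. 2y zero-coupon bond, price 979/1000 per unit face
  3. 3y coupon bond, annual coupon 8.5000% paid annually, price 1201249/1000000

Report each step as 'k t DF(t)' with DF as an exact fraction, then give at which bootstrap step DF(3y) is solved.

step 1 [1y] bond c/1=11/200: DF=(2083203/2000000 − 11/200·(0))/(1+11/200) = 9873/10000 ≈ 0.987300
step 2 [2y] zero: DF = P = 979/1000 ≈ 0.979000
step 3 [3y] bond c/1=17/200: DF=(1201249/1000000 − 17/200·(0.987300+0.979000))/(1+17/200) = 9531/10000 ≈ 0.953100

1 1 9873/10000
2 2 979/1000
3 3 9531/10000
DF(3y) is solved at step 3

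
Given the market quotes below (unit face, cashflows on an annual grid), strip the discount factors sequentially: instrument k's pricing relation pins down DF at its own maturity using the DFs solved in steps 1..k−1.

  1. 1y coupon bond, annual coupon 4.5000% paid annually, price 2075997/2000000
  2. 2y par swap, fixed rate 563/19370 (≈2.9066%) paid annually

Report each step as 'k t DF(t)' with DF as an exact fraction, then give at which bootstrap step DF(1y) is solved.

step 1 [1y] bond c/1=9/200: DF=(2075997/2000000 − 9/200·(0))/(1+9/200) = 9933/10000 ≈ 0.993300
step 2 [2y] swap r/1=563/19370: DF=(1 − 563/19370·(0.993300))/(1+563/19370) = 9437/10000 ≈ 0.943700

1 1 9933/10000
2 2 9437/10000
DF(1y) is solved at step 1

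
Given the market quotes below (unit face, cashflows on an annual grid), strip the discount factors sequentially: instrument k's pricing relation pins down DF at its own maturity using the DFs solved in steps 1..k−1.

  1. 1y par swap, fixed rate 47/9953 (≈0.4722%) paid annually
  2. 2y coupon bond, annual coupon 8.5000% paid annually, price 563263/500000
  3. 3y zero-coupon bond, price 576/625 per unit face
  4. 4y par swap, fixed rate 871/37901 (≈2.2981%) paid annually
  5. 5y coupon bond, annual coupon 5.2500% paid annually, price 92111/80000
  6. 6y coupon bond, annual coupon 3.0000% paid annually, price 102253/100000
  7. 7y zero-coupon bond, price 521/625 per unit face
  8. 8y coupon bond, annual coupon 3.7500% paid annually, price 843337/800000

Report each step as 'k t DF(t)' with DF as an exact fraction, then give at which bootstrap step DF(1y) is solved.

step 1 [1y] swap r/1=47/9953: DF=(1 − 47/9953·(0))/(1+47/9953) = 9953/10000 ≈ 0.995300
step 2 [2y] bond c/1=17/200: DF=(563263/500000 − 17/200·(0.995300))/(1+17/200) = 9603/10000 ≈ 0.960300
step 3 [3y] zero: DF = P = 576/625 ≈ 0.921600
step 4 [4y] swap r/1=871/37901: DF=(1 − 871/37901·(0.995300+0.960300+0.921600))/(1+871/37901) = 9129/10000 ≈ 0.912900
step 5 [5y] bond c/1=21/400: DF=(92111/80000 − 21/400·(0.995300+0.960300+0.921600+0.912900))/(1+21/400) = 9049/10000 ≈ 0.904900
step 6 [6y] bond c/1=3/100: DF=(102253/100000 − 3/100·(0.995300+0.960300+0.921600+0.912900+0.904900))/(1+3/100) = 107/125 ≈ 0.856000
step 7 [7y] zero: DF = P = 521/625 ≈ 0.833600
step 8 [8y] bond c/1=3/80: DF=(843337/800000 − 3/80·(0.995300+0.960300+0.921600+0.912900+0.904900+0.856000+0.833600))/(1+3/80) = 7853/10000 ≈ 0.785300

1 1 9953/10000
2 2 9603/10000
3 3 576/625
4 4 9129/10000
5 5 9049/10000
6 6 107/125
7 7 521/625
8 8 7853/10000
DF(1y) is solved at step 1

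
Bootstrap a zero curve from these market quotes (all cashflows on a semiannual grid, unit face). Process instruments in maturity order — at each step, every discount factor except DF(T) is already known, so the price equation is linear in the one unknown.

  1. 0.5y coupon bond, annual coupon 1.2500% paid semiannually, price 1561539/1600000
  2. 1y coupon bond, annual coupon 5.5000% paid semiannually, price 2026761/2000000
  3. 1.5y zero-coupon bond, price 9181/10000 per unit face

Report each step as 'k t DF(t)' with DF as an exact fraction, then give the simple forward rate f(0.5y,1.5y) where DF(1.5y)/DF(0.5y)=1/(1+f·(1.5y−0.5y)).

1 1/2 9699/10000
2 1 9603/10000
3 3/2 9181/10000
f(0.5y,1.5y) = ((9699/10000)/(9181/10000) − 1)/(1) = 518/9181 ≈ 5.6421%

step 1 [0.5y] bond c/2=1/160: DF=(1561539/1600000 − 1/160·(0))/(1+1/160) = 9699/10000 ≈ 0.969900
step 2 [1y] bond c/2=11/400: DF=(2026761/2000000 − 11/400·(0.969900))/(1+11/400) = 9603/10000 ≈ 0.960300
step 3 [1.5y] zero: DF = P = 9181/10000 ≈ 0.918100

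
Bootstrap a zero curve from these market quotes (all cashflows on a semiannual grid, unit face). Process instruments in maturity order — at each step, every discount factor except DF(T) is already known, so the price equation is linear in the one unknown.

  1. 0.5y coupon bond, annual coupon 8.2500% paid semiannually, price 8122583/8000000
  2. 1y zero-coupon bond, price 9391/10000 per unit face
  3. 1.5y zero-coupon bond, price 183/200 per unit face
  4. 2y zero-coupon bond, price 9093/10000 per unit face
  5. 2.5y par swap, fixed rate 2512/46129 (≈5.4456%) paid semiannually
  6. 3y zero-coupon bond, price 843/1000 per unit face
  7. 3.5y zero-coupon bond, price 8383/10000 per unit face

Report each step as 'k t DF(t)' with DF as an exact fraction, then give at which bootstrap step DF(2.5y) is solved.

step 1 [0.5y] bond c/2=33/800: DF=(8122583/8000000 − 33/800·(0))/(1+33/800) = 9751/10000 ≈ 0.975100
step 2 [1y] zero: DF = P = 9391/10000 ≈ 0.939100
step 3 [1.5y] zero: DF = P = 183/200 ≈ 0.915000
step 4 [2y] zero: DF = P = 9093/10000 ≈ 0.909300
step 5 [2.5y] swap r/2=1256/46129: DF=(1 − 1256/46129·(0.975100+0.939100+0.915000+0.909300))/(1+1256/46129) = 1093/1250 ≈ 0.874400
step 6 [3y] zero: DF = P = 843/1000 ≈ 0.843000
step 7 [3.5y] zero: DF = P = 8383/10000 ≈ 0.838300

1 1/2 9751/10000
2 1 9391/10000
3 3/2 183/200
4 2 9093/10000
5 5/2 1093/1250
6 3 843/1000
7 7/2 8383/10000
DF(2.5y) is solved at step 5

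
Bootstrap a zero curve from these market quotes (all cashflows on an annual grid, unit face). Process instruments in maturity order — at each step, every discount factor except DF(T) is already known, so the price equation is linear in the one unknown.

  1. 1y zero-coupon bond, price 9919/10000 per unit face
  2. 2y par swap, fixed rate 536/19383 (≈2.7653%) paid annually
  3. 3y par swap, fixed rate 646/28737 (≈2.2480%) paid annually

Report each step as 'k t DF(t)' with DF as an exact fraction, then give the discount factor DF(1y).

1 1 9919/10000
2 2 1183/1250
3 3 4677/5000
DF(1y) = 9919/10000 ≈ 0.991900

step 1 [1y] zero: DF = P = 9919/10000 ≈ 0.991900
step 2 [2y] swap r/1=536/19383: DF=(1 − 536/19383·(0.991900))/(1+536/19383) = 1183/1250 ≈ 0.946400
step 3 [3y] swap r/1=646/28737: DF=(1 − 646/28737·(0.991900+0.946400))/(1+646/28737) = 4677/5000 ≈ 0.935400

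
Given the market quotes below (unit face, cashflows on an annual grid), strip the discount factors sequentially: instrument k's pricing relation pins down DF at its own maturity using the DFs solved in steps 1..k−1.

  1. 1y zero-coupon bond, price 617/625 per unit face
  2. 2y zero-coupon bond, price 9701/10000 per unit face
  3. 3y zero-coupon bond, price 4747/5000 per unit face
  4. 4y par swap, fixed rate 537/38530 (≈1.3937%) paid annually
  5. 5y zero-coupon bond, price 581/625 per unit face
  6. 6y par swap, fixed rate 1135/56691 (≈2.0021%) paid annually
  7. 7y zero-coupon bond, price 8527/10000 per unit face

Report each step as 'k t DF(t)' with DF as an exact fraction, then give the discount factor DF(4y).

1 1 617/625
2 2 9701/10000
3 3 4747/5000
4 4 9463/10000
5 5 581/625
6 6 1773/2000
7 7 8527/10000
DF(4y) = 9463/10000 ≈ 0.946300

step 1 [1y] zero: DF = P = 617/625 ≈ 0.987200
step 2 [2y] zero: DF = P = 9701/10000 ≈ 0.970100
step 3 [3y] zero: DF = P = 4747/5000 ≈ 0.949400
step 4 [4y] swap r/1=537/38530: DF=(1 − 537/38530·(0.987200+0.970100+0.949400))/(1+537/38530) = 9463/10000 ≈ 0.946300
step 5 [5y] zero: DF = P = 581/625 ≈ 0.929600
step 6 [6y] swap r/1=1135/56691: DF=(1 − 1135/56691·(0.987200+0.970100+0.949400+0.946300+0.929600))/(1+1135/56691) = 1773/2000 ≈ 0.886500
step 7 [7y] zero: DF = P = 8527/10000 ≈ 0.852700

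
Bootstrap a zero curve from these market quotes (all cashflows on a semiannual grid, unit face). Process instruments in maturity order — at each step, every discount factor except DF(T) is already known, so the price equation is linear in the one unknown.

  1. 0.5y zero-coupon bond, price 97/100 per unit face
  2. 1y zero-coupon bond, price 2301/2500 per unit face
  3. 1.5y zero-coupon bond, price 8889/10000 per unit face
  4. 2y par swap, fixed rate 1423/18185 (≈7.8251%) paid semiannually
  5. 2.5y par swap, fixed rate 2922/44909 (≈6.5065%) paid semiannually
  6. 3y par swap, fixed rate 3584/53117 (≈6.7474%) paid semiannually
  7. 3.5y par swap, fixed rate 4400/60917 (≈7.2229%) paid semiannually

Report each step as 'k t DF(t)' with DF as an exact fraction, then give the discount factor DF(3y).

step 1 [0.5y] zero: DF = P = 97/100 ≈ 0.970000
step 2 [1y] zero: DF = P = 2301/2500 ≈ 0.920400
step 3 [1.5y] zero: DF = P = 8889/10000 ≈ 0.888900
step 4 [2y] swap r/2=1423/36370: DF=(1 − 1423/36370·(0.970000+0.920400+0.888900))/(1+1423/36370) = 8577/10000 ≈ 0.857700
step 5 [2.5y] swap r/2=1461/44909: DF=(1 − 1461/44909·(0.970000+0.920400+0.888900+0.857700))/(1+1461/44909) = 8539/10000 ≈ 0.853900
step 6 [3y] swap r/2=1792/53117: DF=(1 − 1792/53117·(0.970000+0.920400+0.888900+0.857700+0.853900))/(1+1792/53117) = 513/625 ≈ 0.820800
step 7 [3.5y] swap r/2=2200/60917: DF=(1 − 2200/60917·(0.970000+0.920400+0.888900+0.857700+0.853900+0.820800))/(1+2200/60917) = 39/50 ≈ 0.780000

1 1/2 97/100
2 1 2301/2500
3 3/2 8889/10000
4 2 8577/10000
5 5/2 8539/10000
6 3 513/625
7 7/2 39/50
DF(3y) = 513/625 ≈ 0.820800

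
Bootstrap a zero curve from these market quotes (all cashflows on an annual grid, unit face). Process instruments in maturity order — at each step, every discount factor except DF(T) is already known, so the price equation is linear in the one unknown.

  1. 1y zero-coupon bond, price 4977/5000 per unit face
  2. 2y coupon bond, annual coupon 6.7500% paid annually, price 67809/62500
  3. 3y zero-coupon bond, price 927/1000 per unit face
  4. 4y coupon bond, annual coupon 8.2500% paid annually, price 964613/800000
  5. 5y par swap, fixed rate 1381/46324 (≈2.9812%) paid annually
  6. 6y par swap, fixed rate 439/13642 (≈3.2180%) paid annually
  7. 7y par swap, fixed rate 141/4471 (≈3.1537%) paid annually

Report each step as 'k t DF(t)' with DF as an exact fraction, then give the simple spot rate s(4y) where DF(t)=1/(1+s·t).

step 1 [1y] zero: DF = P = 4977/5000 ≈ 0.995400
step 2 [2y] bond c/1=27/400: DF=(67809/62500 − 27/400·(0.995400))/(1+27/400) = 4767/5000 ≈ 0.953400
step 3 [3y] zero: DF = P = 927/1000 ≈ 0.927000
step 4 [4y] bond c/1=33/400: DF=(964613/800000 − 33/400·(0.995400+0.953400+0.927000))/(1+33/400) = 8947/10000 ≈ 0.894700
step 5 [5y] swap r/1=1381/46324: DF=(1 − 1381/46324·(0.995400+0.953400+0.927000+0.894700))/(1+1381/46324) = 8619/10000 ≈ 0.861900
step 6 [6y] swap r/1=439/13642: DF=(1 − 439/13642·(0.995400+0.953400+0.927000+0.894700+0.861900))/(1+439/13642) = 2061/2500 ≈ 0.824400
step 7 [7y] swap r/1=141/4471: DF=(1 − 141/4471·(0.995400+0.953400+0.927000+0.894700+0.861900+0.824400))/(1+141/4471) = 4013/5000 ≈ 0.802600

1 1 4977/5000
2 2 4767/5000
3 3 927/1000
4 4 8947/10000
5 5 8619/10000
6 6 2061/2500
7 7 4013/5000
s(4y) = (1/(8947/10000) − 1)/(4) = 1053/35788 ≈ 2.9423%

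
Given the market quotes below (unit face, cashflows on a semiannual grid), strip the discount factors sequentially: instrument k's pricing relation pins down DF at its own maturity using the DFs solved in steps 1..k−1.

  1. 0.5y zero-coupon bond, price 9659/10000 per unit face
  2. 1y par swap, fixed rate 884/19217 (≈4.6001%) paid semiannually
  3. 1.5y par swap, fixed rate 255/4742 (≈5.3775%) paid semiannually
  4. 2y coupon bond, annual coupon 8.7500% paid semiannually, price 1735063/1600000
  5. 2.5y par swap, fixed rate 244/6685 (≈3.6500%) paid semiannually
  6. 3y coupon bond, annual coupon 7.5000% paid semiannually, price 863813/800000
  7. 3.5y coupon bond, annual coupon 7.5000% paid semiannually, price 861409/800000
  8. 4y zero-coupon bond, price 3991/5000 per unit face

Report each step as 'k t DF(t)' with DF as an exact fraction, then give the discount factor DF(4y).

1 1/2 9659/10000
2 1 4779/5000
3 3/2 1847/2000
4 2 9197/10000
5 5/2 4573/5000
6 3 2179/2500
7 7/2 2093/2500
8 4 3991/5000
DF(4y) = 3991/5000 ≈ 0.798200

step 1 [0.5y] zero: DF = P = 9659/10000 ≈ 0.965900
step 2 [1y] swap r/2=442/19217: DF=(1 − 442/19217·(0.965900))/(1+442/19217) = 4779/5000 ≈ 0.955800
step 3 [1.5y] swap r/2=255/9484: DF=(1 − 255/9484·(0.965900+0.955800))/(1+255/9484) = 1847/2000 ≈ 0.923500
step 4 [2y] bond c/2=7/160: DF=(1735063/1600000 − 7/160·(0.965900+0.955800+0.923500))/(1+7/160) = 9197/10000 ≈ 0.919700
step 5 [2.5y] swap r/2=122/6685: DF=(1 − 122/6685·(0.965900+0.955800+0.923500+0.919700))/(1+122/6685) = 4573/5000 ≈ 0.914600
step 6 [3y] bond c/2=3/80: DF=(863813/800000 − 3/80·(0.965900+0.955800+0.923500+0.919700+0.914600))/(1+3/80) = 2179/2500 ≈ 0.871600
step 7 [3.5y] bond c/2=3/80: DF=(861409/800000 − 3/80·(0.965900+0.955800+0.923500+0.919700+0.914600+0.871600))/(1+3/80) = 2093/2500 ≈ 0.837200
step 8 [4y] zero: DF = P = 3991/5000 ≈ 0.798200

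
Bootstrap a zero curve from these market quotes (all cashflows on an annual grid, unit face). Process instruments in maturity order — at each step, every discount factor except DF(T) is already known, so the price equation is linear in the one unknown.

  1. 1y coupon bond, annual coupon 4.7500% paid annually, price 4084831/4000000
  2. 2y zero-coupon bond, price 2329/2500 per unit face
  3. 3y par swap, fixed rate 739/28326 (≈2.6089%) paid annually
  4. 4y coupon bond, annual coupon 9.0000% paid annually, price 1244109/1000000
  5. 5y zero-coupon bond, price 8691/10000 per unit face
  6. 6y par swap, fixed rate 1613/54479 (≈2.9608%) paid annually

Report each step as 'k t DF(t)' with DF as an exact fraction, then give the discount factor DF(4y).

step 1 [1y] bond c/1=19/400: DF=(4084831/4000000 − 19/400·(0))/(1+19/400) = 9749/10000 ≈ 0.974900
step 2 [2y] zero: DF = P = 2329/2500 ≈ 0.931600
step 3 [3y] swap r/1=739/28326: DF=(1 − 739/28326·(0.974900+0.931600))/(1+739/28326) = 9261/10000 ≈ 0.926100
step 4 [4y] bond c/1=9/100: DF=(1244109/1000000 − 9/100·(0.974900+0.931600+0.926100))/(1+9/100) = 363/400 ≈ 0.907500
step 5 [5y] zero: DF = P = 8691/10000 ≈ 0.869100
step 6 [6y] swap r/1=1613/54479: DF=(1 − 1613/54479·(0.974900+0.931600+0.926100+0.907500+0.869100))/(1+1613/54479) = 8387/10000 ≈ 0.838700

1 1 9749/10000
2 2 2329/2500
3 3 9261/10000
4 4 363/400
5 5 8691/10000
6 6 8387/10000
DF(4y) = 363/400 ≈ 0.907500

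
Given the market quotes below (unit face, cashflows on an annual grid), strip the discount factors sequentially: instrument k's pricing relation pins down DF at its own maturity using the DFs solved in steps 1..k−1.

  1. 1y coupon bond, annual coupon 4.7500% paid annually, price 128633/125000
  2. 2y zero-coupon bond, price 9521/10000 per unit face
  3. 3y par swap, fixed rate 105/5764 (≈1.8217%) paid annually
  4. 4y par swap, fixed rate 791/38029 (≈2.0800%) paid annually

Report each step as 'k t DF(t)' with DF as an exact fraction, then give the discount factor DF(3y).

step 1 [1y] bond c/1=19/400: DF=(128633/125000 − 19/400·(0))/(1+19/400) = 614/625 ≈ 0.982400
step 2 [2y] zero: DF = P = 9521/10000 ≈ 0.952100
step 3 [3y] swap r/1=105/5764: DF=(1 − 105/5764·(0.982400+0.952100))/(1+105/5764) = 379/400 ≈ 0.947500
step 4 [4y] swap r/1=791/38029: DF=(1 − 791/38029·(0.982400+0.952100+0.947500))/(1+791/38029) = 9209/10000 ≈ 0.920900

1 1 614/625
2 2 9521/10000
3 3 379/400
4 4 9209/10000
DF(3y) = 379/400 ≈ 0.947500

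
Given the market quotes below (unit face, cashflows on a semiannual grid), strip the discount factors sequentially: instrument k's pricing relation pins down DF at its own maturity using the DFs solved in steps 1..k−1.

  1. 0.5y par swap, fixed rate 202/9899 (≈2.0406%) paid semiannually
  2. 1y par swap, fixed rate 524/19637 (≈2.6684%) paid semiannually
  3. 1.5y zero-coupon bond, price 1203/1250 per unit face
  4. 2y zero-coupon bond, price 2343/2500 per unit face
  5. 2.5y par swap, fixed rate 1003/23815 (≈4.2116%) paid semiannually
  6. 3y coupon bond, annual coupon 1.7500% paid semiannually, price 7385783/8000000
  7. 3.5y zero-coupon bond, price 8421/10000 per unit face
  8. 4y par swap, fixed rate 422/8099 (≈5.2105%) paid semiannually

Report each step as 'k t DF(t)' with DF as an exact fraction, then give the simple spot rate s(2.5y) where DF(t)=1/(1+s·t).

step 1 [0.5y] swap r/2=101/9899: DF=(1 − 101/9899·(0))/(1+101/9899) = 9899/10000 ≈ 0.989900
step 2 [1y] swap r/2=262/19637: DF=(1 − 262/19637·(0.989900))/(1+262/19637) = 4869/5000 ≈ 0.973800
step 3 [1.5y] zero: DF = P = 1203/1250 ≈ 0.962400
step 4 [2y] zero: DF = P = 2343/2500 ≈ 0.937200
step 5 [2.5y] swap r/2=1003/47630: DF=(1 − 1003/47630·(0.989900+0.973800+0.962400+0.937200))/(1+1003/47630) = 8997/10000 ≈ 0.899700
step 6 [3y] bond c/2=7/800: DF=(7385783/8000000 − 7/800·(0.989900+0.973800+0.962400+0.937200+0.899700))/(1+7/800) = 8739/10000 ≈ 0.873900
step 7 [3.5y] zero: DF = P = 8421/10000 ≈ 0.842100
step 8 [4y] swap r/2=211/8099: DF=(1 − 211/8099·(0.989900+0.973800+0.962400+0.937200+0.899700+0.873900+0.842100))/(1+211/8099) = 8101/10000 ≈ 0.810100

1 1/2 9899/10000
2 1 4869/5000
3 3/2 1203/1250
4 2 2343/2500
5 5/2 8997/10000
6 3 8739/10000
7 7/2 8421/10000
8 4 8101/10000
s(2.5y) = (1/(8997/10000) − 1)/(5/2) = 2006/44985 ≈ 4.4593%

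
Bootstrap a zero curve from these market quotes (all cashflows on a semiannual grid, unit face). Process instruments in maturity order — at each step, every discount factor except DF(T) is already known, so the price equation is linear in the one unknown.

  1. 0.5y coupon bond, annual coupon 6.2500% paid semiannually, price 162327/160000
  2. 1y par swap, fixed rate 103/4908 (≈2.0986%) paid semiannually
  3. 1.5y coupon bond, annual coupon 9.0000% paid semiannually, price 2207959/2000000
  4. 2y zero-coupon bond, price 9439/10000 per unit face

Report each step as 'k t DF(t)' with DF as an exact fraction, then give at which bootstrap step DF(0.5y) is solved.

1 1/2 4919/5000
2 1 4897/5000
3 3/2 9719/10000
4 2 9439/10000
DF(0.5y) is solved at step 1

step 1 [0.5y] bond c/2=1/32: DF=(162327/160000 − 1/32·(0))/(1+1/32) = 4919/5000 ≈ 0.983800
step 2 [1y] swap r/2=103/9816: DF=(1 − 103/9816·(0.983800))/(1+103/9816) = 4897/5000 ≈ 0.979400
step 3 [1.5y] bond c/2=9/200: DF=(2207959/2000000 − 9/200·(0.983800+0.979400))/(1+9/200) = 9719/10000 ≈ 0.971900
step 4 [2y] zero: DF = P = 9439/10000 ≈ 0.943900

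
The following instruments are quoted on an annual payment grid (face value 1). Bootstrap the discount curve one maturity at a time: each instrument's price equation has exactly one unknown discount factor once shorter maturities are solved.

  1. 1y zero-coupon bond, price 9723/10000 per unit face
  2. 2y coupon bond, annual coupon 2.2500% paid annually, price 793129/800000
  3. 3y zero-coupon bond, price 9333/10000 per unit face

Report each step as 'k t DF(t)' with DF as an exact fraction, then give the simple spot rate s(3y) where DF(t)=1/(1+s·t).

step 1 [1y] zero: DF = P = 9723/10000 ≈ 0.972300
step 2 [2y] bond c/1=9/400: DF=(793129/800000 − 9/400·(0.972300))/(1+9/400) = 4741/5000 ≈ 0.948200
step 3 [3y] zero: DF = P = 9333/10000 ≈ 0.933300

1 1 9723/10000
2 2 4741/5000
3 3 9333/10000
s(3y) = (1/(9333/10000) − 1)/(3) = 667/27999 ≈ 2.3822%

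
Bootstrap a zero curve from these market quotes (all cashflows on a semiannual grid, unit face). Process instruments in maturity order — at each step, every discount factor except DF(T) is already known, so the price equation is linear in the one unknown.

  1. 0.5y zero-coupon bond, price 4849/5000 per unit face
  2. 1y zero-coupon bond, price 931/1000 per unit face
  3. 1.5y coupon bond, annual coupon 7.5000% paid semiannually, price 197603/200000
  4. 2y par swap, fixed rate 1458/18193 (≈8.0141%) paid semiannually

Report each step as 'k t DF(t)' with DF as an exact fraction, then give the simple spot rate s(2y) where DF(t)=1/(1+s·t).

step 1 [0.5y] zero: DF = P = 4849/5000 ≈ 0.969800
step 2 [1y] zero: DF = P = 931/1000 ≈ 0.931000
step 3 [1.5y] bond c/2=3/80: DF=(197603/200000 − 3/80·(0.969800+0.931000))/(1+3/80) = 2209/2500 ≈ 0.883600
step 4 [2y] swap r/2=729/18193: DF=(1 − 729/18193·(0.969800+0.931000+0.883600))/(1+729/18193) = 4271/5000 ≈ 0.854200

1 1/2 4849/5000
2 1 931/1000
3 3/2 2209/2500
4 2 4271/5000
s(2y) = (1/(4271/5000) − 1)/(2) = 729/8542 ≈ 8.5343%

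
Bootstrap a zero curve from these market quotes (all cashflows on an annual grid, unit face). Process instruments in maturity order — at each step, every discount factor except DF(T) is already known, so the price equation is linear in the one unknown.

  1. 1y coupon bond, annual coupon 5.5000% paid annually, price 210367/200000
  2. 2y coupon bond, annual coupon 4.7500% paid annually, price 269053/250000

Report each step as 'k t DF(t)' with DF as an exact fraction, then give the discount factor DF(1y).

1 1 997/1000
2 2 4911/5000
DF(1y) = 997/1000 ≈ 0.997000

step 1 [1y] bond c/1=11/200: DF=(210367/200000 − 11/200·(0))/(1+11/200) = 997/1000 ≈ 0.997000
step 2 [2y] bond c/1=19/400: DF=(269053/250000 − 19/400·(0.997000))/(1+19/400) = 4911/5000 ≈ 0.982200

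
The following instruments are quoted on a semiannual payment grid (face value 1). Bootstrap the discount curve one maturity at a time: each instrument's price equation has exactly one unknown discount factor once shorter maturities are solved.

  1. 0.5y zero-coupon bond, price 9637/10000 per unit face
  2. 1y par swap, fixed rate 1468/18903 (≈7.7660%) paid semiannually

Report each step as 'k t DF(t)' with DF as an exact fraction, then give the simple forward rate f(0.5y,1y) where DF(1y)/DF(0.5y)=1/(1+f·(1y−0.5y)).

step 1 [0.5y] zero: DF = P = 9637/10000 ≈ 0.963700
step 2 [1y] swap r/2=734/18903: DF=(1 − 734/18903·(0.963700))/(1+734/18903) = 4633/5000 ≈ 0.926600

1 1/2 9637/10000
2 1 4633/5000
f(0.5y,1y) = ((9637/10000)/(4633/5000) − 1)/(1/2) = 371/4633 ≈ 8.0078%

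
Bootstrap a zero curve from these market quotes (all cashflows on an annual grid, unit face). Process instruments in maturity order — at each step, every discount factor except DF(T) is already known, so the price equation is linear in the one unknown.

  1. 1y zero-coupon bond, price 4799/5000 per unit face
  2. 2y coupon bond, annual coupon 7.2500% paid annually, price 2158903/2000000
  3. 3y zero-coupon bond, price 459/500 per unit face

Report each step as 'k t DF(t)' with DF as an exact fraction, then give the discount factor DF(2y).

step 1 [1y] zero: DF = P = 4799/5000 ≈ 0.959800
step 2 [2y] bond c/1=29/400: DF=(2158903/2000000 − 29/400·(0.959800))/(1+29/400) = 1177/1250 ≈ 0.941600
step 3 [3y] zero: DF = P = 459/500 ≈ 0.918000

1 1 4799/5000
2 2 1177/1250
3 3 459/500
DF(2y) = 1177/1250 ≈ 0.941600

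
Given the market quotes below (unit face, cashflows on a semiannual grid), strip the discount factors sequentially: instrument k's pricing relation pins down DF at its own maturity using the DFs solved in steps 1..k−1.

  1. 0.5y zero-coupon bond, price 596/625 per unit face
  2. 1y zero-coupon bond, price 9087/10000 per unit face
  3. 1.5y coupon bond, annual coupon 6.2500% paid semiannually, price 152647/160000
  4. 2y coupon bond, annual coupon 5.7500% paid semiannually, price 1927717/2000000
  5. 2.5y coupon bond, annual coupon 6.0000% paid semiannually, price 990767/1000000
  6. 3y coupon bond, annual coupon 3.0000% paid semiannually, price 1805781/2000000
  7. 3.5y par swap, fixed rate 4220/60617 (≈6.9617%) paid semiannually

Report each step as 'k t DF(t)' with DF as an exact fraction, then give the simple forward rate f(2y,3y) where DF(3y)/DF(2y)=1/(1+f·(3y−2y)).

step 1 [0.5y] zero: DF = P = 596/625 ≈ 0.953600
step 2 [1y] zero: DF = P = 9087/10000 ≈ 0.908700
step 3 [1.5y] bond c/2=1/32: DF=(152647/160000 − 1/32·(0.953600+0.908700))/(1+1/32) = 8687/10000 ≈ 0.868700
step 4 [2y] bond c/2=23/800: DF=(1927717/2000000 − 23/800·(0.953600+0.908700+0.868700))/(1+23/800) = 4303/5000 ≈ 0.860600
step 5 [2.5y] bond c/2=3/100: DF=(990767/1000000 − 3/100·(0.953600+0.908700+0.868700+0.860600))/(1+3/100) = 8573/10000 ≈ 0.857300
step 6 [3y] bond c/2=3/200: DF=(1805781/2000000 − 3/200·(0.953600+0.908700+0.868700+0.860600+0.857300))/(1+3/200) = 4119/5000 ≈ 0.823800
step 7 [3.5y] swap r/2=2110/60617: DF=(1 − 2110/60617·(0.953600+0.908700+0.868700+0.860600+0.857300+0.823800))/(1+2110/60617) = 789/1000 ≈ 0.789000

1 1/2 596/625
2 1 9087/10000
3 3/2 8687/10000
4 2 4303/5000
5 5/2 8573/10000
6 3 4119/5000
7 7/2 789/1000
f(2y,3y) = ((4303/5000)/(4119/5000) − 1)/(1) = 184/4119 ≈ 4.4671%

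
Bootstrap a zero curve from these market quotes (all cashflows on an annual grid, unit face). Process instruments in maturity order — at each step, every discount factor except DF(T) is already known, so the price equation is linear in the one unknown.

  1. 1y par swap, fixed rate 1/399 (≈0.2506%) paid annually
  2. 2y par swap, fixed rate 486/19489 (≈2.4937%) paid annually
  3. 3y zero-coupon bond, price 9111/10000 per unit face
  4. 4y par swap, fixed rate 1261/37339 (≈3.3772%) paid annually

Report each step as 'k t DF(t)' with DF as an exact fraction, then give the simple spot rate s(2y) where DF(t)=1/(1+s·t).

1 1 399/400
2 2 4757/5000
3 3 9111/10000
4 4 8739/10000
s(2y) = (1/(4757/5000) − 1)/(2) = 243/9514 ≈ 2.5541%

step 1 [1y] swap r/1=1/399: DF=(1 − 1/399·(0))/(1+1/399) = 399/400 ≈ 0.997500
step 2 [2y] swap r/1=486/19489: DF=(1 − 486/19489·(0.997500))/(1+486/19489) = 4757/5000 ≈ 0.951400
step 3 [3y] zero: DF = P = 9111/10000 ≈ 0.911100
step 4 [4y] swap r/1=1261/37339: DF=(1 − 1261/37339·(0.997500+0.951400+0.911100))/(1+1261/37339) = 8739/10000 ≈ 0.873900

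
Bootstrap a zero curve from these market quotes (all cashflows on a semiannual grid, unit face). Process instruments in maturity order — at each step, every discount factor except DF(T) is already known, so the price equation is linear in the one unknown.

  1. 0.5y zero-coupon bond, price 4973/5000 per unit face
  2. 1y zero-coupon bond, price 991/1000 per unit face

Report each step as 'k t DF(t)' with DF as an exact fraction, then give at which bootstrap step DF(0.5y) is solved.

step 1 [0.5y] zero: DF = P = 4973/5000 ≈ 0.994600
step 2 [1y] zero: DF = P = 991/1000 ≈ 0.991000

1 1/2 4973/5000
2 1 991/1000
DF(0.5y) is solved at step 1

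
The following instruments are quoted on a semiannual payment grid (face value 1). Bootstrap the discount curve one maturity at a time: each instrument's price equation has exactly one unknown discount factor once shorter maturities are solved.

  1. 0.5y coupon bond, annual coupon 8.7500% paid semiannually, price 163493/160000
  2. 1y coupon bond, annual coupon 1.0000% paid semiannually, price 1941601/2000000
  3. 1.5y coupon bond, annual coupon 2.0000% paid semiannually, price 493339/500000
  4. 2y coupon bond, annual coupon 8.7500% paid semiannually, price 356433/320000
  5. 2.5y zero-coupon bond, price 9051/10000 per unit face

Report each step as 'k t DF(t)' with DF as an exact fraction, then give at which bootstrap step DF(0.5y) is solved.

step 1 [0.5y] bond c/2=7/160: DF=(163493/160000 − 7/160·(0))/(1+7/160) = 979/1000 ≈ 0.979000
step 2 [1y] bond c/2=1/200: DF=(1941601/2000000 − 1/200·(0.979000))/(1+1/200) = 9611/10000 ≈ 0.961100
step 3 [1.5y] bond c/2=1/100: DF=(493339/500000 − 1/100·(0.979000+0.961100))/(1+1/100) = 9577/10000 ≈ 0.957700
step 4 [2y] bond c/2=7/160: DF=(356433/320000 − 7/160·(0.979000+0.961100+0.957700))/(1+7/160) = 9457/10000 ≈ 0.945700
step 5 [2.5y] zero: DF = P = 9051/10000 ≈ 0.905100

1 1/2 979/1000
2 1 9611/10000
3 3/2 9577/10000
4 2 9457/10000
5 5/2 9051/10000
DF(0.5y) is solved at step 1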